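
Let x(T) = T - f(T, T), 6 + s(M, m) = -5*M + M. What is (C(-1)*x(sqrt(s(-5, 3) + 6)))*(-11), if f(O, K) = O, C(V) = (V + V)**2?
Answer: 0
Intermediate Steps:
C(V) = 4*V**2 (C(V) = (2*V)**2 = 4*V**2)
s(M, m) = -6 - 4*M (s(M, m) = -6 + (-5*M + M) = -6 - 4*M)
x(T) = 0 (x(T) = T - T = 0)
(C(-1)*x(sqrt(s(-5, 3) + 6)))*(-11) = ((4*(-1)**2)*0)*(-11) = ((4*1)*0)*(-11) = (4*0)*(-11) = 0*(-11) = 0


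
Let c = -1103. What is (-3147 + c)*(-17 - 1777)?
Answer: 7624500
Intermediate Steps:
(-3147 + c)*(-17 - 1777) = (-3147 - 1103)*(-17 - 1777) = -4250*(-1794) = 7624500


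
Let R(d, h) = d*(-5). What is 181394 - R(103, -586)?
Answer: 181909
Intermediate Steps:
R(d, h) = -5*d
181394 - R(103, -586) = 181394 - (-5)*103 = 181394 - 1*(-515) = 181394 + 515 = 181909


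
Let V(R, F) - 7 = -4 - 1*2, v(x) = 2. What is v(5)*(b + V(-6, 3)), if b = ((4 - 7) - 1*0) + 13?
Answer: 22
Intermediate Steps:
V(R, F) = 1 (V(R, F) = 7 + (-4 - 1*2) = 7 + (-4 - 2) = 7 - 6 = 1)
b = 10 (b = (-3 + 0) + 13 = -3 + 13 = 10)
v(5)*(b + V(-6, 3)) = 2*(10 + 1) = 2*11 = 22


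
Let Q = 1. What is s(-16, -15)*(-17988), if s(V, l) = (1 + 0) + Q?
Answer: -35976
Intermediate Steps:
s(V, l) = 2 (s(V, l) = (1 + 0) + 1 = 1 + 1 = 2)
s(-16, -15)*(-17988) = 2*(-17988) = -35976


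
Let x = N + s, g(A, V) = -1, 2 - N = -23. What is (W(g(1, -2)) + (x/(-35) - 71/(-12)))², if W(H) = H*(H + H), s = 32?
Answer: 6974881/176400 ≈ 39.540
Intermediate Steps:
N = 25 (N = 2 - 1*(-23) = 2 + 23 = 25)
x = 57 (x = 25 + 32 = 57)
W(H) = 2*H² (W(H) = H*(2*H) = 2*H²)
(W(g(1, -2)) + (x/(-35) - 71/(-12)))² = (2*(-1)² + (57/(-35) - 71/(-12)))² = (2*1 + (57*(-1/35) - 71*(-1/12)))² = (2 + (-57/35 + 71/12))² = (2 + 1801/420)² = (2641/420)² = 6974881/176400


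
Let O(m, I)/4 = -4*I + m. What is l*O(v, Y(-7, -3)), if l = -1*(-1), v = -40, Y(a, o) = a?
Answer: -48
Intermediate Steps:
O(m, I) = -16*I + 4*m (O(m, I) = 4*(-4*I + m) = 4*(m - 4*I) = -16*I + 4*m)
l = 1
l*O(v, Y(-7, -3)) = 1*(-16*(-7) + 4*(-40)) = 1*(112 - 160) = 1*(-48) = -48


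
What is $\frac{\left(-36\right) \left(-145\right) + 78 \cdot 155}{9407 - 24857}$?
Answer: $- \frac{577}{515} \approx -1.1204$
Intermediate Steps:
$\frac{\left(-36\right) \left(-145\right) + 78 \cdot 155}{9407 - 24857} = \frac{5220 + 12090}{-15450} = 17310 \left(- \frac{1}{15450}\right) = - \frac{577}{515}$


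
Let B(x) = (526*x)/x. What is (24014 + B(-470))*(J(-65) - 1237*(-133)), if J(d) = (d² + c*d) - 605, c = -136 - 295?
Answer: 4813668240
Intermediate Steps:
c = -431
B(x) = 526
J(d) = -605 + d² - 431*d (J(d) = (d² - 431*d) - 605 = -605 + d² - 431*d)
(24014 + B(-470))*(J(-65) - 1237*(-133)) = (24014 + 526)*((-605 + (-65)² - 431*(-65)) - 1237*(-133)) = 24540*((-605 + 4225 + 28015) + 164521) = 24540*(31635 + 164521) = 24540*196156 = 4813668240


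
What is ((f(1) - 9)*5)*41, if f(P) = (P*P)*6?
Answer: -615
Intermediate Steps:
f(P) = 6*P**2 (f(P) = P**2*6 = 6*P**2)
((f(1) - 9)*5)*41 = ((6*1**2 - 9)*5)*41 = ((6*1 - 9)*5)*41 = ((6 - 9)*5)*41 = -3*5*41 = -15*41 = -615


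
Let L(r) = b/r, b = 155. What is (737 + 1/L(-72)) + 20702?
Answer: 3322973/155 ≈ 21439.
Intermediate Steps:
L(r) = 155/r
(737 + 1/L(-72)) + 20702 = (737 + 1/(155/(-72))) + 20702 = (737 + 1/(155*(-1/72))) + 20702 = (737 + 1/(-155/72)) + 20702 = (737 - 72/155) + 20702 = 114163/155 + 20702 = 3322973/155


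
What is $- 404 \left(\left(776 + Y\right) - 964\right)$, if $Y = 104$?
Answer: $33936$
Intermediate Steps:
$- 404 \left(\left(776 + Y\right) - 964\right) = - 404 \left(\left(776 + 104\right) - 964\right) = - 404 \left(880 - 964\right) = \left(-404\right) \left(-84\right) = 33936$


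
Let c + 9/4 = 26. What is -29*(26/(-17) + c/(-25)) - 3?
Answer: 23427/340 ≈ 68.903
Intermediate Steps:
c = 95/4 (c = -9/4 + 26 = 95/4 ≈ 23.750)
-29*(26/(-17) + c/(-25)) - 3 = -29*(26/(-17) + (95/4)/(-25)) - 3 = -29*(26*(-1/17) + (95/4)*(-1/25)) - 3 = -29*(-26/17 - 19/20) - 3 = -29*(-843/340) - 3 = 24447/340 - 3 = 23427/340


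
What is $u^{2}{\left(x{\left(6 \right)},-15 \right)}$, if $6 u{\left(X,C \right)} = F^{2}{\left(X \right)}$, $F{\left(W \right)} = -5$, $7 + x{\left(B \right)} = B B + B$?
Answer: $\frac{625}{36} \approx 17.361$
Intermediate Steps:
$x{\left(B \right)} = -7 + B + B^{2}$ ($x{\left(B \right)} = -7 + \left(B B + B\right) = -7 + \left(B^{2} + B\right) = -7 + \left(B + B^{2}\right) = -7 + B + B^{2}$)
$u{\left(X,C \right)} = \frac{25}{6}$ ($u{\left(X,C \right)} = \frac{\left(-5\right)^{2}}{6} = \frac{1}{6} \cdot 25 = \frac{25}{6}$)
$u^{2}{\left(x{\left(6 \right)},-15 \right)} = \left(\frac{25}{6}\right)^{2} = \frac{625}{36}$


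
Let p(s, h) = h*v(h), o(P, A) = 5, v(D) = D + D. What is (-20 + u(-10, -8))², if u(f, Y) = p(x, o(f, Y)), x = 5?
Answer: 900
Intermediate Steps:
v(D) = 2*D
p(s, h) = 2*h² (p(s, h) = h*(2*h) = 2*h²)
u(f, Y) = 50 (u(f, Y) = 2*5² = 2*25 = 50)
(-20 + u(-10, -8))² = (-20 + 50)² = 30² = 900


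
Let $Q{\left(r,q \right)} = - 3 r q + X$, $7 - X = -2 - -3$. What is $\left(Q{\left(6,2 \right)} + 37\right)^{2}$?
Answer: $49$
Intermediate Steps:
$X = 6$ ($X = 7 - \left(-2 - -3\right) = 7 - \left(-2 + 3\right) = 7 - 1 = 6$)
$Q{\left(r,q \right)} = 6 - 3 q r$ ($Q{\left(r,q \right)} = - 3 r q + 6 = - 3 q r + 6 = 6 - 3 q r$)
$\left(Q{\left(6,2 \right)} + 37\right)^{2} = \left(\left(6 - 6 \cdot 6\right) + 37\right)^{2} = \left(\left(6 - 36\right) + 37\right)^{2} = \left(-30 + 37\right)^{2} = 7^{2} = 49$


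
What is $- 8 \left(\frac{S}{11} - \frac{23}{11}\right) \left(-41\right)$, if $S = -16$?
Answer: $- \frac{12792}{11} \approx -1162.9$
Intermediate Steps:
$- 8 \left(\frac{S}{11} - \frac{23}{11}\right) \left(-41\right) = - 8 \left(- \frac{16}{11} - \frac{23}{11}\right) \left(-41\right) = \left(-8\right) \left(- \frac{39}{11}\right) \left(-41\right) = \frac{312}{11} \left(-41\right) = - \frac{12792}{11}$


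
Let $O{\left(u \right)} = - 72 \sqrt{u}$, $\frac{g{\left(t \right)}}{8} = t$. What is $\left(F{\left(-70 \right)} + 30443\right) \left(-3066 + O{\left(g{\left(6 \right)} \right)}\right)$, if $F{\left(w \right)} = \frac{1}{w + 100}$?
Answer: $- \frac{466691701}{5} - \frac{43837968 \sqrt{3}}{5} \approx -1.0852 \cdot 10^{8}$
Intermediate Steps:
$g{\left(t \right)} = 8 t$
$F{\left(w \right)} = \frac{1}{100 + w}$
$\left(F{\left(-70 \right)} + 30443\right) \left(-3066 + O{\left(g{\left(6 \right)} \right)}\right) = \left(\frac{1}{100 - 70} + 30443\right) \left(-3066 - 72 \sqrt{8 \cdot 6}\right) = \left(\frac{1}{30} + 30443\right) \left(-3066 - 72 \sqrt{48}\right) = \left(\frac{1}{30} + 30443\right) \left(-3066 - 72 \cdot 4 \sqrt{3}\right) = \frac{913291 \left(-3066 - 288 \sqrt{3}\right)}{30} = - \frac{466691701}{5} - \frac{43837968 \sqrt{3}}{5}$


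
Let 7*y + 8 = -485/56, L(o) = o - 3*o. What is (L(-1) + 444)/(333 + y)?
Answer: 174832/129603 ≈ 1.3490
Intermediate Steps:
L(o) = -2*o
y = -933/392 (y = -8/7 + (-485/56)/7 = -8/7 + (-485*1/56)/7 = -8/7 + (⅐)*(-485/56) = -8/7 - 485/392 = -933/392 ≈ -2.3801)
(L(-1) + 444)/(333 + y) = (-2*(-1) + 444)/(333 - 933/392) = (2 + 444)/(129603/392) = 446*(392/129603) = 174832/129603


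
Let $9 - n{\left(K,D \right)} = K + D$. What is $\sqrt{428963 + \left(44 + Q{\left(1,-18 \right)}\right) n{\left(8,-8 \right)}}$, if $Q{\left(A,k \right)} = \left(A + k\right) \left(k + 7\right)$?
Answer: $\sqrt{431042} \approx 656.54$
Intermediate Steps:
$n{\left(K,D \right)} = 9 - D - K$ ($n{\left(K,D \right)} = 9 - \left(K + D\right) = 9 - \left(D + K\right) = 9 - D - K$)
$Q{\left(A,k \right)} = \left(7 + k\right) \left(A + k\right)$ ($Q{\left(A,k \right)} = \left(A + k\right) \left(7 + k\right) = \left(7 + k\right) \left(A + k\right)$)
$\sqrt{428963 + \left(44 + Q{\left(1,-18 \right)}\right) n{\left(8,-8 \right)}} = \sqrt{428963 + \left(44 + \left(\left(-18\right)^{2} + 7 \cdot 1 + 7 \left(-18\right) + 1 \left(-18\right)\right)\right) \left(9 - -8 - 8\right)} = \sqrt{428963 + \left(44 + \left(324 + 7 - 126 - 18\right)\right) \left(9 + 8 - 8\right)} = \sqrt{428963 + \left(44 + 187\right) 9} = \sqrt{428963 + 231 \cdot 9} = \sqrt{428963 + 2079} = \sqrt{431042}$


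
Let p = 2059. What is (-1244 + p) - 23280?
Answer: -22465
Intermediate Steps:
(-1244 + p) - 23280 = (-1244 + 2059) - 23280 = 815 - 23280 = -22465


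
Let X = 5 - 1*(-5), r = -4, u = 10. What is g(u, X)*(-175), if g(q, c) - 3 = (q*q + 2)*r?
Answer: 70875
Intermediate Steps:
X = 10 (X = 5 + 5 = 10)
g(q, c) = -5 - 4*q² (g(q, c) = 3 + (q*q + 2)*(-4) = 3 + (q² + 2)*(-4) = 3 + (2 + q²)*(-4) = 3 + (-8 - 4*q²) = -5 - 4*q²)
g(u, X)*(-175) = (-5 - 4*10²)*(-175) = (-5 - 4*100)*(-175) = (-5 - 400)*(-175) = -405*(-175) = 70875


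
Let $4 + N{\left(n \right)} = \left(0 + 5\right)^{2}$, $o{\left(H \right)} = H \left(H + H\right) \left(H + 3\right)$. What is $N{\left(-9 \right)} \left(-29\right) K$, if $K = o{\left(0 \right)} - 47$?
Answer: $28623$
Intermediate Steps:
$o{\left(H \right)} = 2 H^{2} \left(3 + H\right)$ ($o{\left(H \right)} = H 2 H \left(3 + H\right) = 2 H^{2} \left(3 + H\right)$)
$N{\left(n \right)} = 21$ ($N{\left(n \right)} = -4 + \left(0 + 5\right)^{2} = -4 + 5^{2} = -4 + 25 = 21$)
$K = -47$ ($K = 2 \cdot 0^{2} \left(3 + 0\right) - 47 = 2 \cdot 0 \cdot 3 - 47 = 0 - 47 = -47$)
$N{\left(-9 \right)} \left(-29\right) K = 21 \left(-29\right) \left(-47\right) = \left(-609\right) \left(-47\right) = 28623$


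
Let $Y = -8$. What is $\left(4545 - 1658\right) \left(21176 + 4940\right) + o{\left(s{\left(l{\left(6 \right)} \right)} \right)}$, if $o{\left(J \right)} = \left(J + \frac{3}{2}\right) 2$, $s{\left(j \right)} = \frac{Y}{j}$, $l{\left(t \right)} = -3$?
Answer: $\frac{226190701}{3} \approx 7.5397 \cdot 10^{7}$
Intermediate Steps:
$s{\left(j \right)} = - \frac{8}{j}$
$o{\left(J \right)} = 3 + 2 J$ ($o{\left(J \right)} = \left(J + 3 \cdot \frac{1}{2}\right) 2 = \left(J + \frac{3}{2}\right) 2 = \left(\frac{3}{2} + J\right) 2 = 3 + 2 J$)
$\left(4545 - 1658\right) \left(21176 + 4940\right) + o{\left(s{\left(l{\left(6 \right)} \right)} \right)} = \left(4545 - 1658\right) \left(21176 + 4940\right) + \left(3 + 2 \left(- \frac{8}{-3}\right)\right) = 2887 \cdot 26116 + \left(3 + 2 \left(\left(-8\right) \left(- \frac{1}{3}\right)\right)\right) = 75396892 + \left(3 + 2 \cdot \frac{8}{3}\right) = 75396892 + \left(3 + \frac{16}{3}\right) = 75396892 + \frac{25}{3} = \frac{226190701}{3}$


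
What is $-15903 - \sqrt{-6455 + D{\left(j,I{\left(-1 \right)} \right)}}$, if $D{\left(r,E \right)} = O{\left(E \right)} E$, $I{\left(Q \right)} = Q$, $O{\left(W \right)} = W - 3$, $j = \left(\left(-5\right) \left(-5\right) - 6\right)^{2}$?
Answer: $-15903 - i \sqrt{6451} \approx -15903.0 - 80.318 i$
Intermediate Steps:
$j = 361$ ($j = \left(25 - 6\right)^{2} = 19^{2} = 361$)
$O{\left(W \right)} = -3 + W$
$D{\left(r,E \right)} = E \left(-3 + E\right)$ ($D{\left(r,E \right)} = \left(-3 + E\right) E = E \left(-3 + E\right)$)
$-15903 - \sqrt{-6455 + D{\left(j,I{\left(-1 \right)} \right)}} = -15903 - \sqrt{-6455 - \left(-3 - 1\right)} = -15903 - \sqrt{-6455 - -4} = -15903 - \sqrt{-6455 + 4} = -15903 - \sqrt{-6451} = -15903 - i \sqrt{6451}$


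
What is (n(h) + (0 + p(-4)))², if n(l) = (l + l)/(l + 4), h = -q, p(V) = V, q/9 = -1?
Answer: 1156/169 ≈ 6.8402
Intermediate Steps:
q = -9 (q = 9*(-1) = -9)
h = 9 (h = -1*(-9) = 9)
n(l) = 2*l/(4 + l) (n(l) = (2*l)/(4 + l) = 2*l/(4 + l))
(n(h) + (0 + p(-4)))² = (2*9/(4 + 9) + (0 - 4))² = (2*9/13 - 4)² = (2*9*(1/13) - 4)² = (18/13 - 4)² = (-34/13)² = 1156/169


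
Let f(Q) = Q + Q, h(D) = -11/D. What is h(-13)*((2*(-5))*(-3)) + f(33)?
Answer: 1188/13 ≈ 91.385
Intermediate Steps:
f(Q) = 2*Q
h(-13)*((2*(-5))*(-3)) + f(33) = (-11/(-13))*((2*(-5))*(-3)) + 2*33 = (-11*(-1/13))*(-10*(-3)) + 66 = (11/13)*30 + 66 = 330/13 + 66 = 1188/13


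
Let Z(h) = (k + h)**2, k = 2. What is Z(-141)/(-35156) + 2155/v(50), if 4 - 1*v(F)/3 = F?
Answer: -39213739/2425764 ≈ -16.166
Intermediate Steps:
v(F) = 12 - 3*F
Z(h) = (2 + h)**2
Z(-141)/(-35156) + 2155/v(50) = (2 - 141)**2/(-35156) + 2155/(12 - 3*50) = (-139)**2*(-1/35156) + 2155/(12 - 150) = 19321*(-1/35156) + 2155/(-138) = -19321/35156 + 2155*(-1/138) = -19321/35156 - 2155/138 = -39213739/2425764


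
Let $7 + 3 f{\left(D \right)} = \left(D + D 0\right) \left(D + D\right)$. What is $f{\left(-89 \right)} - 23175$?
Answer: $- \frac{53690}{3} \approx -17897.0$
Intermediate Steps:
$f{\left(D \right)} = - \frac{7}{3} + \frac{2 D^{2}}{3}$ ($f{\left(D \right)} = - \frac{7}{3} + \frac{\left(D + D 0\right) \left(D + D\right)}{3} = - \frac{7}{3} + \frac{\left(D + 0\right) 2 D}{3} = - \frac{7}{3} + \frac{D 2 D}{3} = - \frac{7}{3} + \frac{2 D^{2}}{3}$)
$f{\left(-89 \right)} - 23175 = \left(- \frac{7}{3} + \frac{2 \left(-89\right)^{2}}{3}\right) - 23175 = \left(- \frac{7}{3} + \frac{2}{3} \cdot 7921\right) - 23175 = \left(- \frac{7}{3} + \frac{15842}{3}\right) - 23175 = \frac{15835}{3} - 23175 = - \frac{53690}{3}$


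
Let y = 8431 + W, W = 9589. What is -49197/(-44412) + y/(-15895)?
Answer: -71835/2768348 ≈ -0.025949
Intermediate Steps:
y = 18020 (y = 8431 + 9589 = 18020)
-49197/(-44412) + y/(-15895) = -49197/(-44412) + 18020/(-15895) = -49197*(-1/44412) + 18020*(-1/15895) = 16399/14804 - 212/187 = -71835/2768348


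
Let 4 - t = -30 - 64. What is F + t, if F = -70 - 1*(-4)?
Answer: 32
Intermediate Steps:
F = -66 (F = -70 + 4 = -66)
t = 98 (t = 4 - (-30 - 64) = 4 - 1*(-94) = 4 + 94 = 98)
F + t = -66 + 98 = 32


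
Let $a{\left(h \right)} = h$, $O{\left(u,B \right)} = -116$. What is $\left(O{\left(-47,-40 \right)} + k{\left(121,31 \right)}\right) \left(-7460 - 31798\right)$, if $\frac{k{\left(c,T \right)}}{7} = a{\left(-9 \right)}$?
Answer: $7027182$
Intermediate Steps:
$k{\left(c,T \right)} = -63$ ($k{\left(c,T \right)} = 7 \left(-9\right) = -63$)
$\left(O{\left(-47,-40 \right)} + k{\left(121,31 \right)}\right) \left(-7460 - 31798\right) = \left(-116 - 63\right) \left(-7460 - 31798\right) = \left(-179\right) \left(-39258\right) = 7027182$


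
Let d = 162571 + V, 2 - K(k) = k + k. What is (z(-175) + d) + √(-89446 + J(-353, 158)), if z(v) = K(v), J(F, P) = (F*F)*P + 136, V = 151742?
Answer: 314665 + 8*√306233 ≈ 3.1909e+5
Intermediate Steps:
K(k) = 2 - 2*k (K(k) = 2 - (k + k) = 2 - 2*k)
J(F, P) = 136 + P*F² (J(F, P) = F²*P + 136 = P*F² + 136 = 136 + P*F²)
d = 314313 (d = 162571 + 151742 = 314313)
z(v) = 2 - 2*v
(z(-175) + d) + √(-89446 + J(-353, 158)) = ((2 - 2*(-175)) + 314313) + √(-89446 + (136 + 158*(-353)²)) = ((2 + 350) + 314313) + √(-89446 + (136 + 158*124609)) = (352 + 314313) + √(-89446 + (136 + 19688222)) = 314665 + √(-89446 + 19688358) = 314665 + √19598912 = 314665 + 8*√306233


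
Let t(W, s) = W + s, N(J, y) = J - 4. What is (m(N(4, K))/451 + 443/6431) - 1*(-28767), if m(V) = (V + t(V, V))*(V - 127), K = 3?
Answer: 185001020/6431 ≈ 28767.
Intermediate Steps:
N(J, y) = -4 + J
m(V) = 3*V*(-127 + V) (m(V) = (V + (V + V))*(V - 127) = (V + 2*V)*(-127 + V) = (3*V)*(-127 + V) = 3*V*(-127 + V))
(m(N(4, K))/451 + 443/6431) - 1*(-28767) = ((3*(-4 + 4)*(-127 + (-4 + 4)))/451 + 443/6431) - 1*(-28767) = ((3*0*(-127 + 0))*(1/451) + 443*(1/6431)) + 28767 = ((3*0*(-127))*(1/451) + 443/6431) + 28767 = (0*(1/451) + 443/6431) + 28767 = (0 + 443/6431) + 28767 = 443/6431 + 28767 = 185001020/6431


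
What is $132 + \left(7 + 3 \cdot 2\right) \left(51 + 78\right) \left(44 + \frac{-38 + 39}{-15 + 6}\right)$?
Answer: $\frac{221201}{3} \approx 73734.0$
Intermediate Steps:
$132 + \left(7 + 3 \cdot 2\right) \left(51 + 78\right) \left(44 + \frac{-38 + 39}{-15 + 6}\right) = 132 + \left(7 + 6\right) 129 \left(44 + 1 \frac{1}{-9}\right) = 132 + 13 \cdot 129 \left(44 + 1 \left(- \frac{1}{9}\right)\right) = 132 + 13 \cdot 129 \left(44 - \frac{1}{9}\right) = 132 + 13 \cdot 129 \cdot \frac{395}{9} = 132 + 13 \cdot \frac{16985}{3} = 132 + \frac{220805}{3} = \frac{221201}{3}$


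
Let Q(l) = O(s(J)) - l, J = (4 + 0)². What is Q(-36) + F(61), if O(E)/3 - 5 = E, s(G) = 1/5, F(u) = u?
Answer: 563/5 ≈ 112.60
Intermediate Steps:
J = 16 (J = 4² = 16)
s(G) = ⅕
O(E) = 15 + 3*E
Q(l) = 78/5 - l (Q(l) = (15 + 3*(⅕)) - l = (15 + ⅗) - l = 78/5 - l)
Q(-36) + F(61) = (78/5 - 1*(-36)) + 61 = (78/5 + 36) + 61 = 258/5 + 61 = 563/5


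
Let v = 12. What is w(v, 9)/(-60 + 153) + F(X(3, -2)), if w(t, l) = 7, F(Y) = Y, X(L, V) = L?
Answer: 286/93 ≈ 3.0753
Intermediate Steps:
w(v, 9)/(-60 + 153) + F(X(3, -2)) = 7/(-60 + 153) + 3 = 7/93 + 3 = 286/93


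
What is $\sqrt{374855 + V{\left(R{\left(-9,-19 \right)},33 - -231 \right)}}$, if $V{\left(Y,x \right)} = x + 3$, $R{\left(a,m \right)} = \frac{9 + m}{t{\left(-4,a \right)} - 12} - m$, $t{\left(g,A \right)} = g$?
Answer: $17 \sqrt{1298} \approx 612.47$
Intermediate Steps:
$R{\left(a,m \right)} = - \frac{9}{16} - \frac{17 m}{16}$ ($R{\left(a,m \right)} = \frac{9 + m}{-4 - 12} - m = \frac{9 + m}{-16} - m = \left(9 + m\right) \left(- \frac{1}{16}\right) - m = \left(- \frac{9}{16} - \frac{m}{16}\right) - m = - \frac{9}{16} - \frac{17 m}{16}$)
$V{\left(Y,x \right)} = 3 + x$
$\sqrt{374855 + V{\left(R{\left(-9,-19 \right)},33 - -231 \right)}} = \sqrt{374855 + \left(3 + \left(33 - -231\right)\right)} = \sqrt{374855 + \left(3 + \left(33 + 231\right)\right)} = \sqrt{374855 + \left(3 + 264\right)} = \sqrt{374855 + 267} = \sqrt{375122} = 17 \sqrt{1298}$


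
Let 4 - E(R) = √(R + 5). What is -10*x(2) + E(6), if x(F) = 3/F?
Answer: -11 - √11 ≈ -14.317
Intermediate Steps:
E(R) = 4 - √(5 + R) (E(R) = 4 - √(R + 5) = 4 - √(5 + R))
-10*x(2) + E(6) = -30/2 + (4 - √(5 + 6)) = -30/2 + (4 - √11) = -10*3/2 + (4 - √11) = -15 + (4 - √11) = -11 - √11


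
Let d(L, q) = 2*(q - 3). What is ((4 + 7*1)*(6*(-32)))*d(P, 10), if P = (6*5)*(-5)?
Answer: -29568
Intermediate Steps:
P = -150 (P = 30*(-5) = -150)
d(L, q) = -6 + 2*q (d(L, q) = 2*(-3 + q) = -6 + 2*q)
((4 + 7*1)*(6*(-32)))*d(P, 10) = ((4 + 7*1)*(6*(-32)))*(-6 + 2*10) = ((4 + 7)*(-192))*(-6 + 20) = (11*(-192))*14 = -2112*14 = -29568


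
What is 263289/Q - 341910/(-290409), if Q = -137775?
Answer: -3261649439/4445677775 ≈ -0.73367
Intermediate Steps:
263289/Q - 341910/(-290409) = 263289/(-137775) - 341910/(-290409) = 263289*(-1/137775) - 341910*(-1/290409) = -87763/45925 + 113970/96803 = -3261649439/4445677775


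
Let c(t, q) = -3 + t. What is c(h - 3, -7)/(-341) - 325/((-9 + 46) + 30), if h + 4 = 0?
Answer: -110155/22847 ≈ -4.8214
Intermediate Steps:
h = -4 (h = -4 + 0 = -4)
c(h - 3, -7)/(-341) - 325/((-9 + 46) + 30) = (-3 + (-4 - 3))/(-341) - 325/((-9 + 46) + 30) = (-3 - 7)*(-1/341) - 325/(37 + 30) = -10*(-1/341) - 325/67 = 10/341 - 325*1/67 = 10/341 - 325/67 = -110155/22847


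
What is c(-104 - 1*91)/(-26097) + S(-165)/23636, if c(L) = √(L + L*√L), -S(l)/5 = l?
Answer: 825/23636 - √(-195 - 195*I*√195)/26097 ≈ 0.03354 + 0.0014654*I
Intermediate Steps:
S(l) = -5*l
c(L) = √(L + L^(3/2))
c(-104 - 1*91)/(-26097) + S(-165)/23636 = √((-104 - 1*91) + (-104 - 1*91)^(3/2))/(-26097) - 5*(-165)/23636 = √((-104 - 91) + (-104 - 91)^(3/2))*(-1/26097) + 825*(1/23636) = √(-195 + (-195)^(3/2))*(-1/26097) + 825/23636 = √(-195 - 195*I*√195)*(-1/26097) + 825/23636 = -√(-195 - 195*I*√195)/26097 + 825/23636 = 825/23636 - √(-195 - 195*I*√195)/26097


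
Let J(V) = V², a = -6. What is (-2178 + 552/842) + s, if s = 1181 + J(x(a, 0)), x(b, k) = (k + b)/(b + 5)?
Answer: -404305/421 ≈ -960.34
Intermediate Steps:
x(b, k) = (b + k)/(5 + b)
s = 1217 (s = 1181 + ((-6 + 0)/(5 - 6))² = 1181 + (-6/(-1))² = 1181 + (-1*(-6))² = 1181 + 6² = 1181 + 36 = 1217)
(-2178 + 552/842) + s = (-2178 + 552/842) + 1217 = (-2178 + 552*(1/842)) + 1217 = (-2178 + 276/421) + 1217 = -916662/421 + 1217 = -404305/421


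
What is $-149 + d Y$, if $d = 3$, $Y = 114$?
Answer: $193$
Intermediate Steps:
$-149 + d Y = -149 + 3 \cdot 114 = -149 + 342 = 193$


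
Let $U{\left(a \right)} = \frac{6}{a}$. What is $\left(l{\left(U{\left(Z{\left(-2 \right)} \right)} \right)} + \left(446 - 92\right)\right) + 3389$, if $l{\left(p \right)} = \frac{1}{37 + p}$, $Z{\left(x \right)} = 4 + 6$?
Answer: $\frac{703689}{188} \approx 3743.0$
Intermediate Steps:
$Z{\left(x \right)} = 10$
$\left(l{\left(U{\left(Z{\left(-2 \right)} \right)} \right)} + \left(446 - 92\right)\right) + 3389 = \left(\frac{1}{37 + \frac{6}{10}} + \left(446 - 92\right)\right) + 3389 = \left(\frac{1}{37 + 6 \cdot \frac{1}{10}} + \left(446 - 92\right)\right) + 3389 = \left(\frac{1}{37 + \frac{3}{5}} + 354\right) + 3389 = \left(\frac{1}{\frac{188}{5}} + 354\right) + 3389 = \left(\frac{5}{188} + 354\right) + 3389 = \frac{66557}{188} + 3389 = \frac{703689}{188}$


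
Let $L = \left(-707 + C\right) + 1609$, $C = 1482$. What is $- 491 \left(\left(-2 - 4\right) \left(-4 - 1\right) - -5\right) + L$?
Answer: $-14801$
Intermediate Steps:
$L = 2384$ ($L = \left(-707 + 1482\right) + 1609 = 775 + 1609 = 2384$)
$- 491 \left(\left(-2 - 4\right) \left(-4 - 1\right) - -5\right) + L = - 491 \left(\left(-2 - 4\right) \left(-4 - 1\right) - -5\right) + 2384 = - 491 \left(\left(-6\right) \left(-5\right) + 5\right) + 2384 = - 491 \left(30 + 5\right) + 2384 = \left(-491\right) 35 + 2384 = -17185 + 2384 = -14801$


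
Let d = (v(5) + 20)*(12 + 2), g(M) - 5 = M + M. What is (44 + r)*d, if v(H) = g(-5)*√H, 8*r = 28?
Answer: 13300 - 3325*√5 ≈ 5865.1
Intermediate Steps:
g(M) = 5 + 2*M (g(M) = 5 + (M + M) = 5 + 2*M)
r = 7/2 (r = (⅛)*28 = 7/2 ≈ 3.5000)
v(H) = -5*√H (v(H) = (5 + 2*(-5))*√H = (5 - 10)*√H = -5*√H)
d = 280 - 70*√5 (d = (-5*√5 + 20)*(12 + 2) = (20 - 5*√5)*14 = 280 - 70*√5 ≈ 123.48)
(44 + r)*d = (44 + 7/2)*(280 - 70*√5) = 95*(280 - 70*√5)/2 = 13300 - 3325*√5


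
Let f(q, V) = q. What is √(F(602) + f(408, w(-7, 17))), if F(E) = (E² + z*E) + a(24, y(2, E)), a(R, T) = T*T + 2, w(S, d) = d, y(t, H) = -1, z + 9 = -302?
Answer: √175593 ≈ 419.04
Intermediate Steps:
z = -311 (z = -9 - 302 = -311)
a(R, T) = 2 + T² (a(R, T) = T² + 2 = 2 + T²)
F(E) = 3 + E² - 311*E (F(E) = (E² - 311*E) + (2 + (-1)²) = (E² - 311*E) + (2 + 1) = (E² - 311*E) + 3 = 3 + E² - 311*E)
√(F(602) + f(408, w(-7, 17))) = √((3 + 602² - 311*602) + 408) = √((3 + 362404 - 187222) + 408) = √(175185 + 408) = √175593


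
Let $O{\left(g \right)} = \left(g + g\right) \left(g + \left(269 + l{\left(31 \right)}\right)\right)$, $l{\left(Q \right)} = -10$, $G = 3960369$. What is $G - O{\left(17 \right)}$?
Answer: $3950985$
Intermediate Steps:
$O{\left(g \right)} = 2 g \left(259 + g\right)$ ($O{\left(g \right)} = \left(g + g\right) \left(g + \left(269 - 10\right)\right) = 2 g \left(g + 259\right) = 2 g \left(259 + g\right)$)
$G - O{\left(17 \right)} = 3960369 - 2 \cdot 17 \left(259 + 17\right) = 3960369 - 2 \cdot 17 \cdot 276 = 3960369 - 9384 = 3950985$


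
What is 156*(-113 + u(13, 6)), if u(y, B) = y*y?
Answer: 8736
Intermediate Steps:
u(y, B) = y²
156*(-113 + u(13, 6)) = 156*(-113 + 13²) = 156*(-113 + 169) = 156*56 = 8736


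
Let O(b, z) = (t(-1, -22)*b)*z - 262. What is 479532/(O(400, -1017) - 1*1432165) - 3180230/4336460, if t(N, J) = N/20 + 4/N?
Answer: 1567823057/1048122382 ≈ 1.4958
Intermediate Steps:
t(N, J) = 4/N + N/20 (t(N, J) = N*(1/20) + 4/N = N/20 + 4/N = 4/N + N/20)
O(b, z) = -262 - 81*b*z/20 (O(b, z) = ((4/(-1) + (1/20)*(-1))*b)*z - 262 = ((4*(-1) - 1/20)*b)*z - 262 = ((-4 - 1/20)*b)*z - 262 = (-81*b/20)*z - 262 = -81*b*z/20 - 262 = -262 - 81*b*z/20)
479532/(O(400, -1017) - 1*1432165) - 3180230/4336460 = 479532/((-262 - 81/20*400*(-1017)) - 1*1432165) - 3180230/4336460 = 479532/((-262 + 1647540) - 1432165) - 3180230*1/4336460 = 479532/(1647278 - 1432165) - 318023/433646 = 479532/215113 - 318023/433646 = 479532*(1/215113) - 318023/433646 = 5388/2417 - 318023/433646 = 1567823057/1048122382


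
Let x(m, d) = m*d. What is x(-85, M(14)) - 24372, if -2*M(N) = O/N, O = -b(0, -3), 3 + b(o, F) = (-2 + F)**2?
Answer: -342143/14 ≈ -24439.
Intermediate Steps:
b(o, F) = -3 + (-2 + F)**2
O = -22 (O = -(-3 + (-2 - 3)**2) = -(-3 + (-5)**2) = -(-3 + 25) = -1*22 = -22)
M(N) = 11/N (M(N) = -(-11)/N = 11/N)
x(m, d) = d*m
x(-85, M(14)) - 24372 = (11/14)*(-85) - 24372 = -935/14 - 24372 = -342143/14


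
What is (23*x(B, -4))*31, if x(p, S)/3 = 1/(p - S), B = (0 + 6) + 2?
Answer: 713/4 ≈ 178.25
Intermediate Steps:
B = 8 (B = 6 + 2 = 8)
x(p, S) = 3/(p - S)
(23*x(B, -4))*31 = (23*(3/(8 - 1*(-4))))*31 = (23*(3/(8 + 4)))*31 = (23*(3/12))*31 = (23*(3*(1/12)))*31 = (23*(¼))*31 = (23/4)*31 = 713/4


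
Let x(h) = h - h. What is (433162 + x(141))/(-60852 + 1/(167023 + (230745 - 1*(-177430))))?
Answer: -249153916076/35001948695 ≈ -7.1183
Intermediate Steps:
x(h) = 0
(433162 + x(141))/(-60852 + 1/(167023 + (230745 - 1*(-177430)))) = (433162 + 0)/(-60852 + 1/(167023 + (230745 - 1*(-177430)))) = 433162/(-60852 + 1/(167023 + (230745 + 177430))) = 433162/(-60852 + 1/(167023 + 408175)) = 433162/(-60852 + 1/575198) = 433162/(-35001948695/575198) = 433162*(-575198/35001948695) = -249153916076/35001948695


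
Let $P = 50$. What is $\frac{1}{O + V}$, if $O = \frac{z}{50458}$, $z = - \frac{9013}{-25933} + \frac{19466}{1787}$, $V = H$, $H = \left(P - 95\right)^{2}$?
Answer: $\frac{2338338310118}{4735135598906959} \approx 0.00049383$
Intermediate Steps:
$H = 2025$ ($H = \left(50 - 95\right)^{2} = \left(-45\right)^{2} = 2025$)
$V = 2025$
$z = \frac{520918009}{46342271}$ ($z = \left(-9013\right) \left(- \frac{1}{25933}\right) + 19466 \cdot \frac{1}{1787} = \frac{9013}{25933} + \frac{19466}{1787} = \frac{520918009}{46342271} \approx 11.241$)
$O = \frac{520918009}{2338338310118}$ ($O = \frac{520918009}{46342271 \cdot 50458} = \frac{520918009}{46342271} \cdot \frac{1}{50458} = \frac{520918009}{2338338310118} \approx 0.00022277$)
$\frac{1}{O + V} = \frac{1}{\frac{520918009}{2338338310118} + 2025} = \frac{1}{\frac{4735135598906959}{2338338310118}} = \frac{2338338310118}{4735135598906959}$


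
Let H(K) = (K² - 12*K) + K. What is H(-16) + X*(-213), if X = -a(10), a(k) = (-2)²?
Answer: 1284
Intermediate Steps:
H(K) = K² - 11*K
a(k) = 4
X = -4 (X = -1*4 = -4)
H(-16) + X*(-213) = -16*(-11 - 16) - 4*(-213) = -16*(-27) + 852 = 432 + 852 = 1284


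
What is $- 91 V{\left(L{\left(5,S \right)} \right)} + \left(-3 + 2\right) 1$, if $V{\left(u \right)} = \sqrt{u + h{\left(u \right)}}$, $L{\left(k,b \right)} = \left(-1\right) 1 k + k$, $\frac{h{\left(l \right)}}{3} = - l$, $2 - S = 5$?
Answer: $-1$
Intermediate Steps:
$S = -3$ ($S = 2 - 5 = -3$)
$h{\left(l \right)} = - 3 l$ ($h{\left(l \right)} = 3 \left(- l\right) = - 3 l$)
$L{\left(k,b \right)} = 0$ ($L{\left(k,b \right)} = - k + k = 0$)
$V{\left(u \right)} = \sqrt{2} \sqrt{- u}$ ($V{\left(u \right)} = \sqrt{u - 3 u} = \sqrt{- 2 u} = \sqrt{2} \sqrt{- u}$)
$- 91 V{\left(L{\left(5,S \right)} \right)} + \left(-3 + 2\right) 1 = - 91 \sqrt{2} \sqrt{\left(-1\right) 0} + \left(-3 + 2\right) 1 = - 91 \sqrt{2} \sqrt{0} - 1 = - 91 \sqrt{2} \cdot 0 - 1 = \left(-91\right) 0 - 1 = 0 - 1 = -1$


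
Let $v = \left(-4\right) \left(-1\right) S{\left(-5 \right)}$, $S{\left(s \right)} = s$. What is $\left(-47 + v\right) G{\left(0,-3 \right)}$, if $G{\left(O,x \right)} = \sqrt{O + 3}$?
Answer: $- 67 \sqrt{3} \approx -116.05$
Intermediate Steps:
$G{\left(O,x \right)} = \sqrt{3 + O}$
$v = -20$ ($v = \left(-4\right) \left(-1\right) \left(-5\right) = 4 \left(-5\right) = -20$)
$\left(-47 + v\right) G{\left(0,-3 \right)} = \left(-47 - 20\right) \sqrt{3 + 0} = - 67 \sqrt{3}$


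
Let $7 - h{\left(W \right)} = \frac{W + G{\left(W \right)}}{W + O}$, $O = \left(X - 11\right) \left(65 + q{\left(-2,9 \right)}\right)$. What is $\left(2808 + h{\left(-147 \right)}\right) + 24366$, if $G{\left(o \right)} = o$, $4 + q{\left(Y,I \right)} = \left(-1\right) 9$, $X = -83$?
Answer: $\frac{136856041}{5035} \approx 27181.0$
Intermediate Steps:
$q{\left(Y,I \right)} = -13$ ($q{\left(Y,I \right)} = -4 - 9 = -13$)
$O = -4888$ ($O = \left(-83 - 11\right) \left(65 - 13\right) = \left(-94\right) 52 = -4888$)
$h{\left(W \right)} = 7 - \frac{2 W}{-4888 + W}$ ($h{\left(W \right)} = 7 - \frac{W + W}{W - 4888} = 7 - \frac{2 W}{-4888 + W}$)
$\left(2808 + h{\left(-147 \right)}\right) + 24366 = \left(2808 + \frac{-34216 + 5 \left(-147\right)}{-4888 - 147}\right) + 24366 = \left(2808 + \frac{-34216 - 735}{-5035}\right) + 24366 = \left(2808 - - \frac{34951}{5035}\right) + 24366 = \left(2808 + \frac{34951}{5035}\right) + 24366 = \frac{14173231}{5035} + 24366 = \frac{136856041}{5035}$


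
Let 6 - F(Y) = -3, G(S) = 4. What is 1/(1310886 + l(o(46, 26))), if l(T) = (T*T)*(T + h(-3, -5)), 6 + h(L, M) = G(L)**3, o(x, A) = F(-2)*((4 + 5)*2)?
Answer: 1/7084566 ≈ 1.4115e-7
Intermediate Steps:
F(Y) = 9 (F(Y) = 6 - 1*(-3) = 6 + 3 = 9)
o(x, A) = 162 (o(x, A) = 9*((4 + 5)*2) = 9*(9*2) = 9*18 = 162)
h(L, M) = 58 (h(L, M) = -6 + 4**3 = -6 + 64 = 58)
l(T) = T**2*(58 + T) (l(T) = (T*T)*(T + 58) = T**2*(58 + T))
1/(1310886 + l(o(46, 26))) = 1/(1310886 + 162**2*(58 + 162)) = 1/(1310886 + 26244*220) = 1/(1310886 + 5773680) = 1/7084566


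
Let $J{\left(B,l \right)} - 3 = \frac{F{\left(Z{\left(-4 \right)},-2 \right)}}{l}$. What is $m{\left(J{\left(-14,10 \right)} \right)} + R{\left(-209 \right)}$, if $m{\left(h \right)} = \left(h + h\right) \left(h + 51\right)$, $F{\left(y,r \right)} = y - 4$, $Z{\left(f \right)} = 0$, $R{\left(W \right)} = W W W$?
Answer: $- \frac{228226257}{25} \approx -9.1291 \cdot 10^{6}$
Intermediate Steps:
$R{\left(W \right)} = W^{3}$ ($R{\left(W \right)} = W^{2} W = W^{3}$)
$F{\left(y,r \right)} = -4 + y$
$J{\left(B,l \right)} = 3 - \frac{4}{l}$ ($J{\left(B,l \right)} = 3 + \frac{-4 + 0}{l} = 3 - \frac{4}{l}$)
$m{\left(h \right)} = 2 h \left(51 + h\right)$
$m{\left(J{\left(-14,10 \right)} \right)} + R{\left(-209 \right)} = 2 \left(3 - \frac{4}{10}\right) \left(51 + \left(3 - \frac{4}{10}\right)\right) + \left(-209\right)^{3} = 2 \left(3 - \frac{2}{5}\right) \left(51 + \left(3 - \frac{2}{5}\right)\right) - 9129329 = 2 \cdot \frac{13}{5} \left(51 + \frac{13}{5}\right) - 9129329 = 2 \cdot \frac{13}{5} \cdot \frac{268}{5} - 9129329 = \frac{6968}{25} - 9129329 = - \frac{228226257}{25}$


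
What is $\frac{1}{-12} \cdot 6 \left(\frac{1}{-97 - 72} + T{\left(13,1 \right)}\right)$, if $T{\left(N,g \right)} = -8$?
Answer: $\frac{1353}{338} \approx 4.003$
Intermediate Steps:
$\frac{1}{-12} \cdot 6 \left(\frac{1}{-97 - 72} + T{\left(13,1 \right)}\right) = \frac{1}{-12} \cdot 6 \left(\frac{1}{-97 - 72} - 8\right) = \left(- \frac{1}{12}\right) 6 \left(\frac{1}{-169} - 8\right) = - \frac{- \frac{1}{169} - 8}{2} = \left(- \frac{1}{2}\right) \left(- \frac{1353}{169}\right) = \frac{1353}{338}$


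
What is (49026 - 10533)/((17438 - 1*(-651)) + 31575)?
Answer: 38493/49664 ≈ 0.77507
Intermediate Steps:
(49026 - 10533)/((17438 - 1*(-651)) + 31575) = 38493/((17438 + 651) + 31575) = 38493/(18089 + 31575) = 38493/49664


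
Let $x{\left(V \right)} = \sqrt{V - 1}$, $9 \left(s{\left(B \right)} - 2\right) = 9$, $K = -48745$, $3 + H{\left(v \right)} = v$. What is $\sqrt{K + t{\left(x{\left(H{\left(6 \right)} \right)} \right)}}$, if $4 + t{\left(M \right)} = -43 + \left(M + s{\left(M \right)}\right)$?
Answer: $\sqrt{-48789 + \sqrt{2}} \approx 220.88 i$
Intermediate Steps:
$H{\left(v \right)} = -3 + v$
$s{\left(B \right)} = 3$ ($s{\left(B \right)} = 2 + \frac{1}{9} \cdot 9 = 2 + 1 = 3$)
$x{\left(V \right)} = \sqrt{-1 + V}$
$t{\left(M \right)} = -44 + M$ ($t{\left(M \right)} = -4 + \left(-43 + \left(M + 3\right)\right) = -4 + \left(-43 + \left(3 + M\right)\right) = -4 + \left(-40 + M\right) = -44 + M$)
$\sqrt{K + t{\left(x{\left(H{\left(6 \right)} \right)} \right)}} = \sqrt{-48745 - \left(44 - \sqrt{-1 + \left(-3 + 6\right)}\right)} = \sqrt{-48745 - \left(44 - \sqrt{-1 + 3}\right)} = \sqrt{-48745 - \left(44 - \sqrt{2}\right)} = \sqrt{-48789 + \sqrt{2}}$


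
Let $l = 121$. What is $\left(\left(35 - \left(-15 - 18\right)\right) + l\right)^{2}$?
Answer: $35721$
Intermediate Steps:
$\left(\left(35 - \left(-15 - 18\right)\right) + l\right)^{2} = \left(\left(35 - \left(-15 - 18\right)\right) + 121\right)^{2} = \left(\left(35 - -33\right) + 121\right)^{2} = \left(\left(35 + 33\right) + 121\right)^{2} = \left(68 + 121\right)^{2} = 189^{2} = 35721$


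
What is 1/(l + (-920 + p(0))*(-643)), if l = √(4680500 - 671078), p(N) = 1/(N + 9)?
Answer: 47910573/28338230856427 - 81*√4009422/28338230856427 ≈ 1.6849e-6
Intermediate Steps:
p(N) = 1/(9 + N)
l = √4009422 ≈ 2002.4
1/(l + (-920 + p(0))*(-643)) = 1/(√4009422 + (-920 + 1/(9 + 0))*(-643)) = 1/(√4009422 + (-920 + 1/9)*(-643)) = 1/(√4009422 + (-920 + ⅑)*(-643)) = 1/(√4009422 - 8279/9*(-643)) = 1/(√4009422 + 5323397/9) = 1/(5323397/9 + √4009422)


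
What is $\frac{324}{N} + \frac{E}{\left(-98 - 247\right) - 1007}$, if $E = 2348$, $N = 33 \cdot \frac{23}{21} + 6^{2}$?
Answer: $\frac{470149}{170690} \approx 2.7544$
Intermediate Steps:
$N = \frac{505}{7}$ ($N = 33 \cdot 23 \cdot \frac{1}{21} + 36 = 33 \cdot \frac{23}{21} + 36 = \frac{253}{7} + 36 = \frac{505}{7} \approx 72.143$)
$\frac{324}{N} + \frac{E}{\left(-98 - 247\right) - 1007} = \frac{324}{\frac{505}{7}} + \frac{2348}{\left(-98 - 247\right) - 1007} = 324 \cdot \frac{7}{505} + \frac{2348}{-345 - 1007} = \frac{2268}{505} + \frac{2348}{-1352} = \frac{2268}{505} + 2348 \left(- \frac{1}{1352}\right) = \frac{2268}{505} - \frac{587}{338} = \frac{470149}{170690}$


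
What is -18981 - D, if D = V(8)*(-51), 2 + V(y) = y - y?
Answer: -19083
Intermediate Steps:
V(y) = -2 (V(y) = -2 + (y - y) = -2 + 0 = -2)
D = 102 (D = -2*(-51) = 102)
-18981 - D = -18981 - 1*102 = -18981 - 102 = -19083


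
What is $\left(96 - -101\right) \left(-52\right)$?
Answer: $-10244$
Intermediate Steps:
$\left(96 - -101\right) \left(-52\right) = \left(96 + 101\right) \left(-52\right) = 197 \left(-52\right) = -10244$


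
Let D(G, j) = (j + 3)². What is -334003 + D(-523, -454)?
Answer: -130602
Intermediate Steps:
D(G, j) = (3 + j)²
-334003 + D(-523, -454) = -334003 + (3 - 454)² = -334003 + (-451)² = -334003 + 203401 = -130602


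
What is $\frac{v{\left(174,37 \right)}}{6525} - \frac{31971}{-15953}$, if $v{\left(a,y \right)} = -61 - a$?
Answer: $\frac{40972364}{20818665} \approx 1.9681$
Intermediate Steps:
$\frac{v{\left(174,37 \right)}}{6525} - \frac{31971}{-15953} = \frac{-61 - 174}{6525} - \frac{31971}{-15953} = \left(-61 - 174\right) \frac{1}{6525} - - \frac{31971}{15953} = \left(-235\right) \frac{1}{6525} + \frac{31971}{15953} = - \frac{47}{1305} + \frac{31971}{15953} = \frac{40972364}{20818665}$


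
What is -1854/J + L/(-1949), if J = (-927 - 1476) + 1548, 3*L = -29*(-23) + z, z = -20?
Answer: 1143017/555465 ≈ 2.0578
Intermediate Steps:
L = 647/3 (L = (-29*(-23) - 20)/3 = (667 - 20)/3 = (⅓)*647 = 647/3 ≈ 215.67)
J = -855 (J = -2403 + 1548 = -855)
-1854/J + L/(-1949) = -1854/(-855) + (647/3)/(-1949) = -1854*(-1/855) + (647/3)*(-1/1949) = 206/95 - 647/5847 = 1143017/555465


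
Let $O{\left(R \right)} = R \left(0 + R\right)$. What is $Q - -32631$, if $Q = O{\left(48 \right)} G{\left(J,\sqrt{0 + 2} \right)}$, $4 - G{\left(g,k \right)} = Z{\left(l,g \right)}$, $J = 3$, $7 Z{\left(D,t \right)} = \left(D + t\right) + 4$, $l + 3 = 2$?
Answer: $\frac{279105}{7} \approx 39872.0$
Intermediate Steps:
$l = -1$ ($l = -3 + 2 = -1$)
$Z{\left(D,t \right)} = \frac{4}{7} + \frac{D}{7} + \frac{t}{7}$ ($Z{\left(D,t \right)} = \frac{\left(D + t\right) + 4}{7} = \frac{4 + D + t}{7} = \frac{4}{7} + \frac{D}{7} + \frac{t}{7}$)
$O{\left(R \right)} = R^{2}$ ($O{\left(R \right)} = R R = R^{2}$)
$G{\left(g,k \right)} = \frac{25}{7} - \frac{g}{7}$ ($G{\left(g,k \right)} = 4 - \left(\frac{4}{7} + \frac{1}{7} \left(-1\right) + \frac{g}{7}\right) = 4 - \left(\frac{4}{7} - \frac{1}{7} + \frac{g}{7}\right) = 4 - \left(\frac{3}{7} + \frac{g}{7}\right) = \frac{25}{7} - \frac{g}{7}$)
$Q = \frac{50688}{7}$ ($Q = 48^{2} \left(\frac{25}{7} - \frac{3}{7}\right) = 2304 \left(\frac{25}{7} - \frac{3}{7}\right) = 2304 \cdot \frac{22}{7} = \frac{50688}{7} \approx 7241.1$)
$Q - -32631 = \frac{50688}{7} - -32631 = \frac{50688}{7} + 32631 = \frac{279105}{7}$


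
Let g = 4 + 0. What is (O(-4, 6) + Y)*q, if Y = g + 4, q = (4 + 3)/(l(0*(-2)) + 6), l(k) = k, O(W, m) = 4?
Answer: 14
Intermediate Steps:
g = 4
q = 7/6 (q = (4 + 3)/(0*(-2) + 6) = 7/(0 + 6) = 7/6 ≈ 1.1667)
Y = 8 (Y = 4 + 4 = 8)
(O(-4, 6) + Y)*q = (4 + 8)*(7/6) = 12*(7/6) = 14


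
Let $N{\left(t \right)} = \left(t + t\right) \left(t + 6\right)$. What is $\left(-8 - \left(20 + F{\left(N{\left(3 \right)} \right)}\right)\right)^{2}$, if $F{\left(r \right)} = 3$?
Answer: $961$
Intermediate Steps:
$N{\left(t \right)} = 2 t \left(6 + t\right)$
$\left(-8 - \left(20 + F{\left(N{\left(3 \right)} \right)}\right)\right)^{2} = \left(-8 - 23\right)^{2} = \left(-31\right)^{2} = 961$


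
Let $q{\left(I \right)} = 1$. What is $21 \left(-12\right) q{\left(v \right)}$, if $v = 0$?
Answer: $-252$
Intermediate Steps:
$21 \left(-12\right) q{\left(v \right)} = 21 \left(-12\right) 1 = \left(-252\right) 1 = -252$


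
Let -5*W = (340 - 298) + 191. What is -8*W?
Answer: 1864/5 ≈ 372.80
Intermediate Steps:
W = -233/5 (W = -((340 - 298) + 191)/5 = -(42 + 191)/5 = -⅕*233 = -233/5 ≈ -46.600)
-8*W = -8*(-233/5) = 1864/5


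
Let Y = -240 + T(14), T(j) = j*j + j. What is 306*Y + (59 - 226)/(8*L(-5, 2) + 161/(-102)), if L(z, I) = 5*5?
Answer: -185811054/20239 ≈ -9180.8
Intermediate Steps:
T(j) = j + j**2 (T(j) = j**2 + j = j + j**2)
L(z, I) = 25
Y = -30 (Y = -240 + 14*(1 + 14) = -240 + 14*15 = -240 + 210 = -30)
306*Y + (59 - 226)/(8*L(-5, 2) + 161/(-102)) = 306*(-30) + (59 - 226)/(8*25 + 161/(-102)) = -9180 - 167/(200 + 161*(-1/102)) = -9180 - 167/(200 - 161/102) = -9180 - 167/20239/102 = -9180 - 167*102/20239 = -9180 - 17034/20239 = -185811054/20239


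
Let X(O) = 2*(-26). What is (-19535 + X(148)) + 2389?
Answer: -17198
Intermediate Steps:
X(O) = -52
(-19535 + X(148)) + 2389 = (-19535 - 52) + 2389 = -19587 + 2389 = -17198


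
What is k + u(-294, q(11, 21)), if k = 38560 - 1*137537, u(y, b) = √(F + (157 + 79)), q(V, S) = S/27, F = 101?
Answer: -98977 + √337 ≈ -98959.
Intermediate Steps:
q(V, S) = S/27 (q(V, S) = S*(1/27) = S/27)
u(y, b) = √337 (u(y, b) = √(101 + (157 + 79)) = √(101 + 236) = √337)
k = -98977 (k = 38560 - 137537 = -98977)
k + u(-294, q(11, 21)) = -98977 + √337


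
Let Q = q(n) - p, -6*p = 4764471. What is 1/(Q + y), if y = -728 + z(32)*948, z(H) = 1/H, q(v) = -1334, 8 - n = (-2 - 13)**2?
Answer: 8/6336369 ≈ 1.2626e-6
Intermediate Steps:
n = -217 (n = 8 - (-2 - 13)**2 = 8 - 1*(-15)**2 = 8 - 1*225 = 8 - 225 = -217)
p = -1588157/2 (p = -1/6*4764471 = -1588157/2 ≈ -7.9408e+5)
Q = 1585489/2 (Q = -1334 - 1*(-1588157/2) = -1334 + 1588157/2 = 1585489/2 ≈ 7.9274e+5)
y = -5587/8 (y = -728 + 948/32 = -728 + (1/32)*948 = -728 + 237/8 = -5587/8 ≈ -698.38)
1/(Q + y) = 1/(1585489/2 - 5587/8) = 1/(6336369/8) = 8/6336369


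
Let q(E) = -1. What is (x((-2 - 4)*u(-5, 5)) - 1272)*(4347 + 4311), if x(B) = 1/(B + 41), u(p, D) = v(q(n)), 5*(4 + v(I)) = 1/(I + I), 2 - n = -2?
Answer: -1806106419/164 ≈ -1.1013e+7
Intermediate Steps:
n = 4 (n = 2 - 1*(-2) = 2 + 2 = 4)
v(I) = -4 + 1/(10*I) (v(I) = -4 + 1/(5*(I + I)) = -4 + 1/(5*((2*I))) = -4 + (1/(2*I))/5 = -4 + 1/(10*I))
u(p, D) = -41/10 (u(p, D) = -4 + (⅒)/(-1) = -4 + (⅒)*(-1) = -4 - ⅒ = -41/10)
x(B) = 1/(41 + B)
(x((-2 - 4)*u(-5, 5)) - 1272)*(4347 + 4311) = (1/(41 + (-2 - 4)*(-41/10)) - 1272)*(4347 + 4311) = (1/(41 - 6*(-41/10)) - 1272)*8658 = (1/(41 + 123/5) - 1272)*8658 = (1/(328/5) - 1272)*8658 = (5/328 - 1272)*8658 = -417211/328*8658 = -1806106419/164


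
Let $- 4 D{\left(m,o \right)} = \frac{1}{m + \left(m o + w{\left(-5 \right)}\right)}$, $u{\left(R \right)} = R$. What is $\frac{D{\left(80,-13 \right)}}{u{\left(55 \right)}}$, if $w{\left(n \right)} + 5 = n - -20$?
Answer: $\frac{1}{209000} \approx 4.7847 \cdot 10^{-6}$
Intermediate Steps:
$w{\left(n \right)} = 15 + n$ ($w{\left(n \right)} = -5 + \left(n - -20\right) = -5 + \left(n + 20\right) = -5 + \left(20 + n\right) = 15 + n$)
$D{\left(m,o \right)} = - \frac{1}{4 \left(10 + m + m o\right)}$ ($D{\left(m,o \right)} = - \frac{1}{4 \left(m + \left(m o + \left(15 - 5\right)\right)\right)} = - \frac{1}{4 \left(m + \left(m o + 10\right)\right)} = - \frac{1}{4 \left(m + \left(10 + m o\right)\right)} = - \frac{1}{4 \left(10 + m + m o\right)}$)
$\frac{D{\left(80,-13 \right)}}{u{\left(55 \right)}} = \frac{\left(-1\right) \frac{1}{40 + 4 \cdot 80 + 4 \cdot 80 \left(-13\right)}}{55} = - \frac{1}{40 + 320 - 4160} \cdot \frac{1}{55} = - \frac{1}{-3800} \cdot \frac{1}{55} = \left(-1\right) \left(- \frac{1}{3800}\right) \frac{1}{55} = \frac{1}{3800} \cdot \frac{1}{55} = \frac{1}{209000}$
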